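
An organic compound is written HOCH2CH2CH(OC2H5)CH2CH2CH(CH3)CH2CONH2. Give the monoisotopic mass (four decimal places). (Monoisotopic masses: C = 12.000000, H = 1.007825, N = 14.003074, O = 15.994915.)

Atom tally by fragment:
  HOCH2CH2 → C:2 H:5 O:1
  CH(OC2H5) → C:3 H:6 O:1
  CH2 → C:1 H:2
  CH2 → C:1 H:2
  CH(CH3) → C:2 H:4
  CH2CONH2 → C:2 H:4 O:1 N:1
Element totals:
  C: 11
  H: 23
  N: 1
  O: 3
Molecular formula: C11H23NO3.
  M = 11(12.0) + 23(1.007825) + 14.003074 + 3(15.994915)
    = 132.000000 + 23.179975 + 14.003074 + 47.984745 = 217.167794

217.1678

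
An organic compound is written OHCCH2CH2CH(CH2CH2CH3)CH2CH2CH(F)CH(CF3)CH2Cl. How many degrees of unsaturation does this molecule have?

1

Atom tally by fragment:
  OHCCH2 → C:2 H:3 O:1
  CH2 → C:1 H:2
  CH(CH2CH2CH3) → C:4 H:8
  CH2 → C:1 H:2
  CH2 → C:1 H:2
  CH(F) → C:1 H:1 F:1
  CH(CF3) → C:2 H:1 F:3
  CH2Cl → C:1 H:2 Cl:1
Element totals:
  C: 13
  H: 21
  Cl: 1
  F: 4
  O: 1
Molecular formula: C13H21ClF4O.
DoU = (2C + 2 + N − H − X) / 2 = (2·13 + 2 + 0 − 21 − 5) / 2 = 1.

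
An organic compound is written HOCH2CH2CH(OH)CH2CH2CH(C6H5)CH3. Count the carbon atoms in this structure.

13

Atom tally by fragment:
  HOCH2 → C:1 H:3 O:1
  CH2 → C:1 H:2
  CH(OH) → C:1 H:2 O:1
  CH2 → C:1 H:2
  CH2 → C:1 H:2
  CH(C6H5) → C:7 H:6
  CH3 → C:1 H:3
Element totals:
  C: 13
  H: 20
  O: 2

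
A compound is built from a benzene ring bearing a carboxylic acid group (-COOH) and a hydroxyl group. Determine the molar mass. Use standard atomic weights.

138.12 g/mol

Atom tally by fragment:
  benzene ring core → C:6 H:6
  (− 2 ring H displaced by substituents)
  + COOH → C:1 H:1 O:2
  + OH → O:1 H:1
Element totals:
  C: 7
  H: 6
  O: 3
Molecular formula: C7H6O3.
  M = 7(12.011) + 6(1.008) + 3(15.999)
    = 84.077 + 6.048 + 47.997 = 138.122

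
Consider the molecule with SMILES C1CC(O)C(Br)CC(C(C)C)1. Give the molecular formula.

Atom tally by fragment:
  cyclohexane ring core → C:6 H:12
  (− 3 ring H displaced by substituents)
  + OH → O:1 H:1
  + Br → Br:1
  + CH(CH3)2 → C:3 H:7
Element totals:
  C: 9
  H: 17
  Br: 1
  O: 1

C9H17BrO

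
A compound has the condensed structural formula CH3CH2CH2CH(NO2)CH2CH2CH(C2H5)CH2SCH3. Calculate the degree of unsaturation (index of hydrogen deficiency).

Element totals:
  C: 11
  H: 23
  N: 1
  O: 2
  S: 1
Molecular formula: C11H23NO2S.
DoU = (2C + 2 + N − H − X) / 2 = (2·11 + 2 + 1 − 23 − 0) / 2 = 1.

1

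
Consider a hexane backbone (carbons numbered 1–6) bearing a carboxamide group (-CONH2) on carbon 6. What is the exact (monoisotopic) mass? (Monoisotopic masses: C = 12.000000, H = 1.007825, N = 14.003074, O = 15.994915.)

Atom tally by fragment:
  CH3 → C:1 H:3
  CH2 → C:1 H:2
  CH2 → C:1 H:2
  CH2 → C:1 H:2
  CH2 → C:1 H:2
  CH2CONH2 → C:2 H:4 O:1 N:1
Element totals:
  C: 7
  H: 15
  N: 1
  O: 1
Molecular formula: C7H15NO.
  M = 7(12.0) + 15(1.007825) + 14.003074 + 15.994915
    = 84.000000 + 15.117375 + 14.003074 + 15.994915 = 129.115364

129.1154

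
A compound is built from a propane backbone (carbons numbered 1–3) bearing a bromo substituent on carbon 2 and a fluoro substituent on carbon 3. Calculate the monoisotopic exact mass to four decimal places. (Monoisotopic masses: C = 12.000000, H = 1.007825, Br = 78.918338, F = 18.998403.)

139.9637

Atom tally by fragment:
  CH3 → C:1 H:3
  CH(Br) → C:1 H:1 Br:1
  CH2F → C:1 H:2 F:1
Element totals:
  C: 3
  H: 6
  Br: 1
  F: 1
Molecular formula: C3H6BrF.
  M = 3(12.0) + 6(1.007825) + 78.918338 + 18.998403
    = 36.000000 + 6.046950 + 78.918338 + 18.998403 = 139.963691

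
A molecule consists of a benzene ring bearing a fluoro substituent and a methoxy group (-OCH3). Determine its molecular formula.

C7H7FO

Atom tally by fragment:
  benzene ring core → C:6 H:6
  (− 2 ring H displaced by substituents)
  + F → F:1
  + OCH3 → C:1 H:3 O:1
Element totals:
  C: 7
  H: 7
  F: 1
  O: 1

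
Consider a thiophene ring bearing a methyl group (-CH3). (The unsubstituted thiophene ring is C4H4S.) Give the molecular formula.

C5H6S

Atom tally by fragment:
  thiophene ring core → C:4 H:4 S:1
  (− 1 ring H displaced by substituents)
  + CH3 → C:1 H:3
Element totals:
  C: 5
  H: 6
  S: 1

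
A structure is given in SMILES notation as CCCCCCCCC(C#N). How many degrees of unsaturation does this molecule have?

Atom tally by fragment:
  CH3 → C:1 H:3
  CH2 → C:1 H:2
  CH2 → C:1 H:2
  CH2 → C:1 H:2
  CH2 → C:1 H:2
  CH2 → C:1 H:2
  CH2 → C:1 H:2
  CH2 → C:1 H:2
  CH2CN → C:2 H:2 N:1
Element totals:
  C: 10
  H: 19
  N: 1
Molecular formula: C10H19N.
DoU = (2C + 2 + N − H − X) / 2 = (2·10 + 2 + 1 − 19 − 0) / 2 = 2.

2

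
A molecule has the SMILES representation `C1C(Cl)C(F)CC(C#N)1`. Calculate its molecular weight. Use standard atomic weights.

147.58 g/mol

Atom tally by fragment:
  cyclopentane ring core → C:5 H:10
  (− 3 ring H displaced by substituents)
  + Cl → Cl:1
  + F → F:1
  + CN → C:1 N:1
Element totals:
  C: 6
  H: 7
  Cl: 1
  F: 1
  N: 1
Molecular formula: C6H7ClFN.
  M = 6(12.011) + 7(1.008) + 35.45 + 18.998 + 14.007
    = 72.066 + 7.056 + 35.450 + 18.998 + 14.007 = 147.577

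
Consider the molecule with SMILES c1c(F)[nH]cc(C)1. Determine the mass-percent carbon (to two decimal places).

60.60%

Atom tally by fragment:
  pyrrole ring core → C:4 H:5 N:1
  (− 2 ring H displaced by substituents)
  + F → F:1
  + CH3 → C:1 H:3
Element totals:
  C: 5
  H: 6
  F: 1
  N: 1
Molecular formula: C5H6FN.
Molar mass = 99.108 g/mol.
Mass from C: 5 × 12.011 = 60.055 g/mol.
%C = 60.055 / 99.108 × 100 = 60.60%.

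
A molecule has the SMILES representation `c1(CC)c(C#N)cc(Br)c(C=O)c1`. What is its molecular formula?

Atom tally by fragment:
  benzene ring core → C:6 H:6
  (− 4 ring H displaced by substituents)
  + C2H5 → C:2 H:5
  + CN → C:1 N:1
  + Br → Br:1
  + CHO → C:1 H:1 O:1
Element totals:
  C: 10
  H: 8
  Br: 1
  N: 1
  O: 1

C10H8BrNO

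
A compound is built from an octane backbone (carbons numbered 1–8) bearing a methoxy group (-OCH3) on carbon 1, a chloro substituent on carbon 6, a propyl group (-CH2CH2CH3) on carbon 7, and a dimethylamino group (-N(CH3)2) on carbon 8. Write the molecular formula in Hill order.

C14H30ClNO

Atom tally by fragment:
  CH3OCH2 → C:2 H:5 O:1
  CH2 → C:1 H:2
  CH2 → C:1 H:2
  CH2 → C:1 H:2
  CH2 → C:1 H:2
  CH(Cl) → C:1 H:1 Cl:1
  CH(CH2CH2CH3) → C:4 H:8
  CH2N(CH3)2 → C:3 H:8 N:1
Element totals:
  C: 14
  H: 30
  Cl: 1
  N: 1
  O: 1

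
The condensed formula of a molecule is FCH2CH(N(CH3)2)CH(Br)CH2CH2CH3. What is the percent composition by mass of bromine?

35.33%

Element totals:
  C: 8
  H: 17
  Br: 1
  F: 1
  N: 1
Molecular formula: C8H17BrFN.
Molar mass = 226.133 g/mol.
Mass from Br: 1 × 79.904 = 79.904 g/mol.
%Br = 79.904 / 226.133 × 100 = 35.33%.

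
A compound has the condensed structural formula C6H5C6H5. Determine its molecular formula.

Atom tally by fragment:
  benzene ring core → C:6 H:6
  (− 1 ring H displaced by substituents)
  + C6H5 → C:6 H:5
Element totals:
  C: 12
  H: 10

C12H10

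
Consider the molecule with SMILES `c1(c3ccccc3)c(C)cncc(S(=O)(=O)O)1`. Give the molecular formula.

Atom tally by fragment:
  pyridine ring core → C:5 H:5 N:1
  (− 3 ring H displaced by substituents)
  + C6H5 → C:6 H:5
  + CH3 → C:1 H:3
  + SO3H → S:1 O:3 H:1
Element totals:
  C: 12
  H: 11
  N: 1
  O: 3
  S: 1

C12H11NO3S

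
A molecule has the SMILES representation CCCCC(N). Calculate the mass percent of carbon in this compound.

Atom tally by fragment:
  CH3 → C:1 H:3
  CH2 → C:1 H:2
  CH2 → C:1 H:2
  CH2 → C:1 H:2
  CH2NH2 → C:1 H:4 N:1
Element totals:
  C: 5
  H: 13
  N: 1
Molecular formula: C5H13N.
Molar mass = 87.166 g/mol.
Mass from C: 5 × 12.011 = 60.055 g/mol.
%C = 60.055 / 87.166 × 100 = 68.90%.

68.90%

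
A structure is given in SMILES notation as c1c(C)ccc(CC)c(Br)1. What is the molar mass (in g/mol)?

Atom tally by fragment:
  benzene ring core → C:6 H:6
  (− 3 ring H displaced by substituents)
  + CH3 → C:1 H:3
  + C2H5 → C:2 H:5
  + Br → Br:1
Element totals:
  C: 9
  H: 11
  Br: 1
Molecular formula: C9H11Br.
  M = 9(12.011) + 11(1.008) + 79.904
    = 108.099 + 11.088 + 79.904 = 199.091

199.09 g/mol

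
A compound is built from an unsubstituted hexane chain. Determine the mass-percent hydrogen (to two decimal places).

16.38%

Atom tally by fragment:
  CH3 → C:1 H:3
  CH2 → C:1 H:2
  CH2 → C:1 H:2
  CH2 → C:1 H:2
  CH2 → C:1 H:2
  CH3 → C:1 H:3
Element totals:
  C: 6
  H: 14
Molecular formula: C6H14.
Molar mass = 86.178 g/mol.
Mass from H: 14 × 1.008 = 14.112 g/mol.
%H = 14.112 / 86.178 × 100 = 16.38%.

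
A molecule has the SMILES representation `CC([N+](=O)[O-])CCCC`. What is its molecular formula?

C6H13NO2

Atom tally by fragment:
  CH3 → C:1 H:3
  CH(NO2) → C:1 H:1 N:1 O:2
  CH2 → C:1 H:2
  CH2 → C:1 H:2
  CH2 → C:1 H:2
  CH3 → C:1 H:3
Element totals:
  C: 6
  H: 13
  N: 1
  O: 2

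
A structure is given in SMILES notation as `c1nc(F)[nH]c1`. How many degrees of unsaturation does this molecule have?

Atom tally by fragment:
  imidazole ring core → C:3 H:4 N:2
  (− 1 ring H displaced by substituents)
  + F → F:1
Element totals:
  C: 3
  H: 3
  F: 1
  N: 2
Molecular formula: C3H3FN2.
DoU = (2C + 2 + N − H − X) / 2 = (2·3 + 2 + 2 − 3 − 1) / 2 = 3.

3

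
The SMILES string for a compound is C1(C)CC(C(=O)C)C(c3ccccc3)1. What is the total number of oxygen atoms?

1

Atom tally by fragment:
  cyclobutane ring core → C:4 H:8
  (− 3 ring H displaced by substituents)
  + CH3 → C:1 H:3
  + COCH3 → C:2 H:3 O:1
  + C6H5 → C:6 H:5
Element totals:
  C: 13
  H: 16
  O: 1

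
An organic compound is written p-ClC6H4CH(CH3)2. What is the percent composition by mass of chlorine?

22.92%

Element totals:
  C: 9
  H: 11
  Cl: 1
Molecular formula: C9H11Cl.
Molar mass = 154.637 g/mol.
Mass from Cl: 1 × 35.45 = 35.450 g/mol.
%Cl = 35.450 / 154.637 × 100 = 22.92%.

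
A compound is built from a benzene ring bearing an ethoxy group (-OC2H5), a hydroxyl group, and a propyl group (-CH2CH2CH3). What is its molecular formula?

C11H16O2

Atom tally by fragment:
  benzene ring core → C:6 H:6
  (− 3 ring H displaced by substituents)
  + OC2H5 → C:2 H:5 O:1
  + OH → O:1 H:1
  + CH2CH2CH3 → C:3 H:7
Element totals:
  C: 11
  H: 16
  O: 2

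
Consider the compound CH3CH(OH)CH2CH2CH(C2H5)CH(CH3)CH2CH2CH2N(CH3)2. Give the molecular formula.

Element totals:
  C: 14
  H: 31
  N: 1
  O: 1

C14H31NO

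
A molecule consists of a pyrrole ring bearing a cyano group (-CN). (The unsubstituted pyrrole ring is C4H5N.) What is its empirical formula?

C5H4N2

Atom tally by fragment:
  pyrrole ring core → C:4 H:5 N:1
  (− 1 ring H displaced by substituents)
  + CN → C:1 N:1
Element totals:
  C: 5
  H: 4
  N: 2
Molecular formula: C5H4N2.
gcd of subscripts (5, 4, 2) = 1, so the empirical formula equals the molecular formula.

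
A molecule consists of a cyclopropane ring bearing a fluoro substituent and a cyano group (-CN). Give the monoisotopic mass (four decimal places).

Atom tally by fragment:
  cyclopropane ring core → C:3 H:6
  (− 2 ring H displaced by substituents)
  + F → F:1
  + CN → C:1 N:1
Element totals:
  C: 4
  H: 4
  F: 1
  N: 1
Molecular formula: C4H4FN.
  M = 4(12.0) + 4(1.007825) + 18.998403 + 14.003074
    = 48.000000 + 4.031300 + 18.998403 + 14.003074 = 85.032777

85.0328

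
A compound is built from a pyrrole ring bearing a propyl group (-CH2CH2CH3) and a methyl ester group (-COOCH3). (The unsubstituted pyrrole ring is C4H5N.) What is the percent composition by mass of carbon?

Atom tally by fragment:
  pyrrole ring core → C:4 H:5 N:1
  (− 2 ring H displaced by substituents)
  + CH2CH2CH3 → C:3 H:7
  + COOCH3 → C:2 H:3 O:2
Element totals:
  C: 9
  H: 13
  N: 1
  O: 2
Molecular formula: C9H13NO2.
Molar mass = 167.208 g/mol.
Mass from C: 9 × 12.011 = 108.099 g/mol.
%C = 108.099 / 167.208 × 100 = 64.65%.

64.65%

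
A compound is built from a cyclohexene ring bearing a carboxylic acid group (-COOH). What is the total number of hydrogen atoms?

10

Atom tally by fragment:
  cyclohexene ring core → C:6 H:10
  (− 1 ring H displaced by substituents)
  + COOH → C:1 H:1 O:2
Element totals:
  C: 7
  H: 10
  O: 2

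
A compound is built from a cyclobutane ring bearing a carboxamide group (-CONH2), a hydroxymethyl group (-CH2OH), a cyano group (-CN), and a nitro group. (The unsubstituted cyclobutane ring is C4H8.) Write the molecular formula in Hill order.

C7H9N3O4

Atom tally by fragment:
  cyclobutane ring core → C:4 H:8
  (− 4 ring H displaced by substituents)
  + CONH2 → C:1 H:2 O:1 N:1
  + CH2OH → C:1 H:3 O:1
  + CN → C:1 N:1
  + NO2 → N:1 O:2
Element totals:
  C: 7
  H: 9
  N: 3
  O: 4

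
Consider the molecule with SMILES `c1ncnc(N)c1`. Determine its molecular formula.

C4H5N3

Atom tally by fragment:
  pyrimidine ring core → C:4 H:4 N:2
  (− 1 ring H displaced by substituents)
  + NH2 → N:1 H:2
Element totals:
  C: 4
  H: 5
  N: 3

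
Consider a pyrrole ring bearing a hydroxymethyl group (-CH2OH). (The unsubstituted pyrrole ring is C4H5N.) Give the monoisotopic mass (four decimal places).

97.0528

Atom tally by fragment:
  pyrrole ring core → C:4 H:5 N:1
  (− 1 ring H displaced by substituents)
  + CH2OH → C:1 H:3 O:1
Element totals:
  C: 5
  H: 7
  N: 1
  O: 1
Molecular formula: C5H7NO.
  M = 5(12.0) + 7(1.007825) + 14.003074 + 15.994915
    = 60.000000 + 7.054775 + 14.003074 + 15.994915 = 97.052764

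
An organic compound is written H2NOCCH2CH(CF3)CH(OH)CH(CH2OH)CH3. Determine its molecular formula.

Atom tally by fragment:
  H2NOCCH2 → C:2 H:4 O:1 N:1
  CH(CF3) → C:2 H:1 F:3
  CH(OH) → C:1 H:2 O:1
  CH(CH2OH) → C:2 H:4 O:1
  CH3 → C:1 H:3
Element totals:
  C: 8
  H: 14
  F: 3
  N: 1
  O: 3

C8H14F3NO3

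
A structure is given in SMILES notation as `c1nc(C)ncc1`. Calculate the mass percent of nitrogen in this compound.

29.77%

Atom tally by fragment:
  pyrimidine ring core → C:4 H:4 N:2
  (− 1 ring H displaced by substituents)
  + CH3 → C:1 H:3
Element totals:
  C: 5
  H: 6
  N: 2
Molecular formula: C5H6N2.
Molar mass = 94.117 g/mol.
Mass from N: 2 × 14.007 = 28.014 g/mol.
%N = 28.014 / 94.117 × 100 = 29.77%.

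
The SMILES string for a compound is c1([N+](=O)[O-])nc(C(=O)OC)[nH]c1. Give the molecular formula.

Atom tally by fragment:
  imidazole ring core → C:3 H:4 N:2
  (− 2 ring H displaced by substituents)
  + NO2 → N:1 O:2
  + COOCH3 → C:2 H:3 O:2
Element totals:
  C: 5
  H: 5
  N: 3
  O: 4

C5H5N3O4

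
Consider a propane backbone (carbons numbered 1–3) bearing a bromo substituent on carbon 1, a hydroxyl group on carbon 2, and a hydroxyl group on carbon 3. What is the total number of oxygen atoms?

Atom tally by fragment:
  BrCH2 → C:1 H:2 Br:1
  CH(OH) → C:1 H:2 O:1
  CH2OH → C:1 H:3 O:1
Element totals:
  C: 3
  H: 7
  Br: 1
  O: 2

2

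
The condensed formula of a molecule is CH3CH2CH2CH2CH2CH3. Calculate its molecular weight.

Atom tally by fragment:
  CH3 → C:1 H:3
  CH2 → C:1 H:2
  CH2 → C:1 H:2
  CH2 → C:1 H:2
  CH2 → C:1 H:2
  CH3 → C:1 H:3
Element totals:
  C: 6
  H: 14
Molecular formula: C6H14.
  M = 6(12.011) + 14(1.008)
    = 72.066 + 14.112 = 86.178

86.18 g/mol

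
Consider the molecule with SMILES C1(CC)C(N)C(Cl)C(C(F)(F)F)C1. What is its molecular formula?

C8H13ClF3N

Atom tally by fragment:
  cyclopentane ring core → C:5 H:10
  (− 4 ring H displaced by substituents)
  + C2H5 → C:2 H:5
  + NH2 → N:1 H:2
  + Cl → Cl:1
  + CF3 → C:1 F:3
Element totals:
  C: 8
  H: 13
  Cl: 1
  F: 3
  N: 1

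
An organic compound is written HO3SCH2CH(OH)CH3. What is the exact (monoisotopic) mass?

Atom tally by fragment:
  HO3SCH2 → C:1 H:3 S:1 O:3
  CH(OH) → C:1 H:2 O:1
  CH3 → C:1 H:3
Element totals:
  C: 3
  H: 8
  O: 4
  S: 1
Molecular formula: C3H8O4S.
  M = 3(12.0) + 8(1.007825) + 4(15.994915) + 31.972071
    = 36.000000 + 8.062600 + 63.979660 + 31.972071 = 140.014331

140.0143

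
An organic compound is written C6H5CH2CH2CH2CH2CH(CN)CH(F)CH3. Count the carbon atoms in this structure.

14

Element totals:
  C: 14
  H: 18
  F: 1
  N: 1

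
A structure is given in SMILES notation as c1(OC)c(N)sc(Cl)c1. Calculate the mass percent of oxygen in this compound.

Atom tally by fragment:
  thiophene ring core → C:4 H:4 S:1
  (− 3 ring H displaced by substituents)
  + OCH3 → C:1 H:3 O:1
  + NH2 → N:1 H:2
  + Cl → Cl:1
Element totals:
  C: 5
  H: 6
  Cl: 1
  N: 1
  O: 1
  S: 1
Molecular formula: C5H6ClNOS.
Molar mass = 163.619 g/mol.
Mass from O: 1 × 15.999 = 15.999 g/mol.
%O = 15.999 / 163.619 × 100 = 9.78%.

9.78%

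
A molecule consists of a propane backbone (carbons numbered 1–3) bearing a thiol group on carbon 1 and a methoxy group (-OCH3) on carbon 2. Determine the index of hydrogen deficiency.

Atom tally by fragment:
  HSCH2 → C:1 H:3 S:1
  CH(OCH3) → C:2 H:4 O:1
  CH3 → C:1 H:3
Element totals:
  C: 4
  H: 10
  O: 1
  S: 1
Molecular formula: C4H10OS.
DoU = (2C + 2 + N − H − X) / 2 = (2·4 + 2 + 0 − 10 − 0) / 2 = 0.

0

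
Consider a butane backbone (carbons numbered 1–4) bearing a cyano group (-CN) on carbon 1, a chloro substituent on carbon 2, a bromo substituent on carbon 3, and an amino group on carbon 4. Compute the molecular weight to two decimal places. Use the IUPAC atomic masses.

Atom tally by fragment:
  NCCH2 → C:2 H:2 N:1
  CH(Cl) → C:1 H:1 Cl:1
  CH(Br) → C:1 H:1 Br:1
  CH2NH2 → C:1 H:4 N:1
Element totals:
  C: 5
  H: 8
  Br: 1
  Cl: 1
  N: 2
Molecular formula: C5H8BrClN2.
  M = 5(12.011) + 8(1.008) + 79.904 + 35.45 + 2(14.007)
    = 60.055 + 8.064 + 79.904 + 35.450 + 28.014 = 211.487

211.49 g/mol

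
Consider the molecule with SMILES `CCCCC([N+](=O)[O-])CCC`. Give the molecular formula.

Atom tally by fragment:
  CH3 → C:1 H:3
  CH2 → C:1 H:2
  CH2 → C:1 H:2
  CH2 → C:1 H:2
  CH(NO2) → C:1 H:1 N:1 O:2
  CH2 → C:1 H:2
  CH2 → C:1 H:2
  CH3 → C:1 H:3
Element totals:
  C: 8
  H: 17
  N: 1
  O: 2

C8H17NO2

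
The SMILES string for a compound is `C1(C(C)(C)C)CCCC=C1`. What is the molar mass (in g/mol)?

Atom tally by fragment:
  cyclohexene ring core → C:6 H:10
  (− 1 ring H displaced by substituents)
  + C(CH3)3 → C:4 H:9
Element totals:
  C: 10
  H: 18
Molecular formula: C10H18.
  M = 10(12.011) + 18(1.008)
    = 120.110 + 18.144 = 138.254

138.25 g/mol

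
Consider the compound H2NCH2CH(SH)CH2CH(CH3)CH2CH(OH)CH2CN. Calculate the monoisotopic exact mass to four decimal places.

Element totals:
  C: 9
  H: 18
  N: 2
  O: 1
  S: 1
Molecular formula: C9H18N2OS.
  M = 9(12.0) + 18(1.007825) + 2(14.003074) + 15.994915 + 31.972071
    = 108.000000 + 18.140850 + 28.006148 + 15.994915 + 31.972071 = 202.113984

202.1140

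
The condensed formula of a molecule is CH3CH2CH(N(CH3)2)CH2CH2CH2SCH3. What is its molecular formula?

C9H21NS

Atom tally by fragment:
  CH3 → C:1 H:3
  CH2 → C:1 H:2
  CH(N(CH3)2) → C:3 H:7 N:1
  CH2 → C:1 H:2
  CH2 → C:1 H:2
  CH2SCH3 → C:2 H:5 S:1
Element totals:
  C: 9
  H: 21
  N: 1
  S: 1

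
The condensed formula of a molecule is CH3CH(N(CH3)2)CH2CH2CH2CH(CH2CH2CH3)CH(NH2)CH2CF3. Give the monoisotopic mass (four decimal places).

282.2283

Atom tally by fragment:
  CH3 → C:1 H:3
  CH(N(CH3)2) → C:3 H:7 N:1
  CH2 → C:1 H:2
  CH2 → C:1 H:2
  CH2 → C:1 H:2
  CH(CH2CH2CH3) → C:4 H:8
  CH(NH2) → C:1 H:3 N:1
  CH2CF3 → C:2 H:2 F:3
Element totals:
  C: 14
  H: 29
  F: 3
  N: 2
Molecular formula: C14H29F3N2.
  M = 14(12.0) + 29(1.007825) + 3(18.998403) + 2(14.003074)
    = 168.000000 + 29.226925 + 56.995209 + 28.006148 = 282.228282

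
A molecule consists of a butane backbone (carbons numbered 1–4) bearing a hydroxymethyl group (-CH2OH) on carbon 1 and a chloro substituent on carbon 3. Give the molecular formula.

C5H11ClO

Atom tally by fragment:
  HOCH2CH2 → C:2 H:5 O:1
  CH2 → C:1 H:2
  CH(Cl) → C:1 H:1 Cl:1
  CH3 → C:1 H:3
Element totals:
  C: 5
  H: 11
  Cl: 1
  O: 1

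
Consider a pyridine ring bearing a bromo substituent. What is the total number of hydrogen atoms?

4

Atom tally by fragment:
  pyridine ring core → C:5 H:5 N:1
  (− 1 ring H displaced by substituents)
  + Br → Br:1
Element totals:
  C: 5
  H: 4
  Br: 1
  N: 1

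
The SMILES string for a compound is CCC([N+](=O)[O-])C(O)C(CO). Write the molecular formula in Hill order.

C6H13NO4

Atom tally by fragment:
  CH3 → C:1 H:3
  CH2 → C:1 H:2
  CH(NO2) → C:1 H:1 N:1 O:2
  CH(OH) → C:1 H:2 O:1
  CH2CH2OH → C:2 H:5 O:1
Element totals:
  C: 6
  H: 13
  N: 1
  O: 4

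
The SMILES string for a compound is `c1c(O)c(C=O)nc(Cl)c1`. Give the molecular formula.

C6H4ClNO2

Atom tally by fragment:
  pyridine ring core → C:5 H:5 N:1
  (− 3 ring H displaced by substituents)
  + OH → O:1 H:1
  + CHO → C:1 H:1 O:1
  + Cl → Cl:1
Element totals:
  C: 6
  H: 4
  Cl: 1
  N: 1
  O: 2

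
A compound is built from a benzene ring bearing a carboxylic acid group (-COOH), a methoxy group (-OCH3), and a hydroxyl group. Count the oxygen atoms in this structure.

4

Atom tally by fragment:
  benzene ring core → C:6 H:6
  (− 3 ring H displaced by substituents)
  + COOH → C:1 H:1 O:2
  + OCH3 → C:1 H:3 O:1
  + OH → O:1 H:1
Element totals:
  C: 8
  H: 8
  O: 4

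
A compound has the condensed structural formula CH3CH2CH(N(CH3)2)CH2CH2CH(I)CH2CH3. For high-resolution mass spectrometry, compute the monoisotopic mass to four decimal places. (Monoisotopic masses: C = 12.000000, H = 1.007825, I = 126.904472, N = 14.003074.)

Element totals:
  C: 10
  H: 22
  I: 1
  N: 1
Molecular formula: C10H22IN.
  M = 10(12.0) + 22(1.007825) + 126.904472 + 14.003074
    = 120.000000 + 22.172150 + 126.904472 + 14.003074 = 283.079696

283.0797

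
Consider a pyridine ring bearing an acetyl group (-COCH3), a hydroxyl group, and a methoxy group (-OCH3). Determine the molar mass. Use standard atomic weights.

Atom tally by fragment:
  pyridine ring core → C:5 H:5 N:1
  (− 3 ring H displaced by substituents)
  + COCH3 → C:2 H:3 O:1
  + OH → O:1 H:1
  + OCH3 → C:1 H:3 O:1
Element totals:
  C: 8
  H: 9
  N: 1
  O: 3
Molecular formula: C8H9NO3.
  M = 8(12.011) + 9(1.008) + 14.007 + 3(15.999)
    = 96.088 + 9.072 + 14.007 + 47.997 = 167.164

167.16 g/mol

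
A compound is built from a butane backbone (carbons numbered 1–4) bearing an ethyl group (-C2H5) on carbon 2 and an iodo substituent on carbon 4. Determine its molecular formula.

C6H13I

Atom tally by fragment:
  CH3 → C:1 H:3
  CH(C2H5) → C:3 H:6
  CH2 → C:1 H:2
  CH2I → C:1 H:2 I:1
Element totals:
  C: 6
  H: 13
  I: 1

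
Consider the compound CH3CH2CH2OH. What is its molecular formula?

C3H8O

Element totals:
  C: 3
  H: 8
  O: 1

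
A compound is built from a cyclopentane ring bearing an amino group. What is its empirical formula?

C5H11N

Atom tally by fragment:
  cyclopentane ring core → C:5 H:10
  (− 1 ring H displaced by substituents)
  + NH2 → N:1 H:2
Element totals:
  C: 5
  H: 11
  N: 1
Molecular formula: C5H11N.
gcd of subscripts (5, 11, 1) = 1, so the empirical formula equals the molecular formula.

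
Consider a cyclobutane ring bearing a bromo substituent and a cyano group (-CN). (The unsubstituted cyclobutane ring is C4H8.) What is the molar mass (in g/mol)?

Atom tally by fragment:
  cyclobutane ring core → C:4 H:8
  (− 2 ring H displaced by substituents)
  + Br → Br:1
  + CN → C:1 N:1
Element totals:
  C: 5
  H: 6
  Br: 1
  N: 1
Molecular formula: C5H6BrN.
  M = 5(12.011) + 6(1.008) + 79.904 + 14.007
    = 60.055 + 6.048 + 79.904 + 14.007 = 160.014

160.01 g/mol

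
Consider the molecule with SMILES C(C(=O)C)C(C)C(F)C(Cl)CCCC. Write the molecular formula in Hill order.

C11H20ClFO

Atom tally by fragment:
  CH3COCH2 → C:3 H:5 O:1
  CH(CH3) → C:2 H:4
  CH(F) → C:1 H:1 F:1
  CH(Cl) → C:1 H:1 Cl:1
  CH2 → C:1 H:2
  CH2 → C:1 H:2
  CH2 → C:1 H:2
  CH3 → C:1 H:3
Element totals:
  C: 11
  H: 20
  Cl: 1
  F: 1
  O: 1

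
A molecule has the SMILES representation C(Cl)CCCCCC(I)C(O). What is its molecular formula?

Atom tally by fragment:
  ClCH2 → C:1 H:2 Cl:1
  CH2 → C:1 H:2
  CH2 → C:1 H:2
  CH2 → C:1 H:2
  CH2 → C:1 H:2
  CH2 → C:1 H:2
  CH(I) → C:1 H:1 I:1
  CH2OH → C:1 H:3 O:1
Element totals:
  C: 8
  H: 16
  Cl: 1
  I: 1
  O: 1

C8H16ClIO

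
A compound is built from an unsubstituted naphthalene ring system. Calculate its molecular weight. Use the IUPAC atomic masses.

128.17 g/mol

Atom tally by fragment:
  naphthalene ring system core → C:10 H:8
Element totals:
  C: 10
  H: 8
Molecular formula: C10H8.
  M = 10(12.011) + 8(1.008)
    = 120.110 + 8.064 = 128.174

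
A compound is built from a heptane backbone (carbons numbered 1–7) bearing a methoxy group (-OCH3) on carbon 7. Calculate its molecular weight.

130.23 g/mol

Atom tally by fragment:
  CH3 → C:1 H:3
  CH2 → C:1 H:2
  CH2 → C:1 H:2
  CH2 → C:1 H:2
  CH2 → C:1 H:2
  CH2 → C:1 H:2
  CH2OCH3 → C:2 H:5 O:1
Element totals:
  C: 8
  H: 18
  O: 1
Molecular formula: C8H18O.
  M = 8(12.011) + 18(1.008) + 15.999
    = 96.088 + 18.144 + 15.999 = 130.231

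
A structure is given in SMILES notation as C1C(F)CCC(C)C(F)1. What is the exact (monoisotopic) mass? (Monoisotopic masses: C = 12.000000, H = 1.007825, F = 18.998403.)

134.0907

Atom tally by fragment:
  cyclohexane ring core → C:6 H:12
  (− 3 ring H displaced by substituents)
  + F → F:1
  + CH3 → C:1 H:3
  + F → F:1
Element totals:
  C: 7
  H: 12
  F: 2
Molecular formula: C7H12F2.
  M = 7(12.0) + 12(1.007825) + 2(18.998403)
    = 84.000000 + 12.093900 + 37.996806 = 134.090706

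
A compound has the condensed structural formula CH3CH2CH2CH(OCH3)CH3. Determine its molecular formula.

C6H14O

Atom tally by fragment:
  CH3 → C:1 H:3
  CH2 → C:1 H:2
  CH2 → C:1 H:2
  CH(OCH3) → C:2 H:4 O:1
  CH3 → C:1 H:3
Element totals:
  C: 6
  H: 14
  O: 1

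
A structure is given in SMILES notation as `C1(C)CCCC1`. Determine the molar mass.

Atom tally by fragment:
  cyclopentane ring core → C:5 H:10
  (− 1 ring H displaced by substituents)
  + CH3 → C:1 H:3
Element totals:
  C: 6
  H: 12
Molecular formula: C6H12.
  M = 6(12.011) + 12(1.008)
    = 72.066 + 12.096 = 84.162

84.16 g/mol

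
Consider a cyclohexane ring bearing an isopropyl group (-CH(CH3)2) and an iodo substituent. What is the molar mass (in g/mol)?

252.14 g/mol

Atom tally by fragment:
  cyclohexane ring core → C:6 H:12
  (− 2 ring H displaced by substituents)
  + CH(CH3)2 → C:3 H:7
  + I → I:1
Element totals:
  C: 9
  H: 17
  I: 1
Molecular formula: C9H17I.
  M = 9(12.011) + 17(1.008) + 126.904
    = 108.099 + 17.136 + 126.904 = 252.139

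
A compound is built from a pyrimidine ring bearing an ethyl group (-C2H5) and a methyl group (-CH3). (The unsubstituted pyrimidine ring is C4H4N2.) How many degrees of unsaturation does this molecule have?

Atom tally by fragment:
  pyrimidine ring core → C:4 H:4 N:2
  (− 2 ring H displaced by substituents)
  + C2H5 → C:2 H:5
  + CH3 → C:1 H:3
Element totals:
  C: 7
  H: 10
  N: 2
Molecular formula: C7H10N2.
DoU = (2C + 2 + N − H − X) / 2 = (2·7 + 2 + 2 − 10 − 0) / 2 = 4.

4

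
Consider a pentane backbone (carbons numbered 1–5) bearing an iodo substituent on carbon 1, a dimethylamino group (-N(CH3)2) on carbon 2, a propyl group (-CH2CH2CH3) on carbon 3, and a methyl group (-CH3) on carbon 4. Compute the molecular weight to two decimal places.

297.22 g/mol

Atom tally by fragment:
  ICH2 → C:1 H:2 I:1
  CH(N(CH3)2) → C:3 H:7 N:1
  CH(CH2CH2CH3) → C:4 H:8
  CH(CH3) → C:2 H:4
  CH3 → C:1 H:3
Element totals:
  C: 11
  H: 24
  I: 1
  N: 1
Molecular formula: C11H24IN.
  M = 11(12.011) + 24(1.008) + 126.904 + 14.007
    = 132.121 + 24.192 + 126.904 + 14.007 = 297.224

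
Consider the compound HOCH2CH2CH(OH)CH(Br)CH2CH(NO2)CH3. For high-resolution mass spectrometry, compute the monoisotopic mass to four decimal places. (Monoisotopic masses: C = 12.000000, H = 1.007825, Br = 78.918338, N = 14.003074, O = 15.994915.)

Atom tally by fragment:
  HOCH2CH2 → C:2 H:5 O:1
  CH(OH) → C:1 H:2 O:1
  CH(Br) → C:1 H:1 Br:1
  CH2 → C:1 H:2
  CH(NO2) → C:1 H:1 N:1 O:2
  CH3 → C:1 H:3
Element totals:
  C: 7
  H: 14
  Br: 1
  N: 1
  O: 4
Molecular formula: C7H14BrNO4.
  M = 7(12.0) + 14(1.007825) + 78.918338 + 14.003074 + 4(15.994915)
    = 84.000000 + 14.109550 + 78.918338 + 14.003074 + 63.979660 = 255.010622

255.0106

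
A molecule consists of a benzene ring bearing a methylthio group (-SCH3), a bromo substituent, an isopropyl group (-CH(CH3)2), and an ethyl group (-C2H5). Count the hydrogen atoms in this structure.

Atom tally by fragment:
  benzene ring core → C:6 H:6
  (− 4 ring H displaced by substituents)
  + SCH3 → C:1 H:3 S:1
  + Br → Br:1
  + CH(CH3)2 → C:3 H:7
  + C2H5 → C:2 H:5
Element totals:
  C: 12
  H: 17
  Br: 1
  S: 1

17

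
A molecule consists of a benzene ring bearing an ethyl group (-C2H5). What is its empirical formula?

Atom tally by fragment:
  benzene ring core → C:6 H:6
  (− 1 ring H displaced by substituents)
  + C2H5 → C:2 H:5
Element totals:
  C: 8
  H: 10
Molecular formula: C8H10.
gcd of subscripts = 2; dividing each by 2:
  C: 8/2 = 4
  H: 10/2 = 5

C4H5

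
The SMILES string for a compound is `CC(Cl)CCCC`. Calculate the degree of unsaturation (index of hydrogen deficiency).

Atom tally by fragment:
  CH3 → C:1 H:3
  CH(Cl) → C:1 H:1 Cl:1
  CH2 → C:1 H:2
  CH2 → C:1 H:2
  CH2 → C:1 H:2
  CH3 → C:1 H:3
Element totals:
  C: 6
  H: 13
  Cl: 1
Molecular formula: C6H13Cl.
DoU = (2C + 2 + N − H − X) / 2 = (2·6 + 2 + 0 − 13 − 1) / 2 = 0.

0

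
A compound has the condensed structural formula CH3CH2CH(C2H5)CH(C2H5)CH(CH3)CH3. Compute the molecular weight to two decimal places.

156.31 g/mol

Element totals:
  C: 11
  H: 24
Molecular formula: C11H24.
  M = 11(12.011) + 24(1.008)
    = 132.121 + 24.192 = 156.313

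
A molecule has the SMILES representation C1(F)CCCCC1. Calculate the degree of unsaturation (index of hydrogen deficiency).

1

Atom tally by fragment:
  cyclohexane ring core → C:6 H:12
  (− 1 ring H displaced by substituents)
  + F → F:1
Element totals:
  C: 6
  H: 11
  F: 1
Molecular formula: C6H11F.
DoU = (2C + 2 + N − H − X) / 2 = (2·6 + 2 + 0 − 11 − 1) / 2 = 1.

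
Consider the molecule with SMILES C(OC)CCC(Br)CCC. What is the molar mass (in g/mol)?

Atom tally by fragment:
  CH3OCH2 → C:2 H:5 O:1
  CH2 → C:1 H:2
  CH2 → C:1 H:2
  CH(Br) → C:1 H:1 Br:1
  CH2 → C:1 H:2
  CH2 → C:1 H:2
  CH3 → C:1 H:3
Element totals:
  C: 8
  H: 17
  Br: 1
  O: 1
Molecular formula: C8H17BrO.
  M = 8(12.011) + 17(1.008) + 79.904 + 15.999
    = 96.088 + 17.136 + 79.904 + 15.999 = 209.127

209.13 g/mol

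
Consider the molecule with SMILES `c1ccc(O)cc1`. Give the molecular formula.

C6H6O

Atom tally by fragment:
  benzene ring core → C:6 H:6
  (− 1 ring H displaced by substituents)
  + OH → O:1 H:1
Element totals:
  C: 6
  H: 6
  O: 1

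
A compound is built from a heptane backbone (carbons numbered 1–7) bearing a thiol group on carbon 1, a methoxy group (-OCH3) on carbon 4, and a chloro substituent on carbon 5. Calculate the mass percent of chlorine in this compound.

18.02%

Atom tally by fragment:
  HSCH2 → C:1 H:3 S:1
  CH2 → C:1 H:2
  CH2 → C:1 H:2
  CH(OCH3) → C:2 H:4 O:1
  CH(Cl) → C:1 H:1 Cl:1
  CH2 → C:1 H:2
  CH3 → C:1 H:3
Element totals:
  C: 8
  H: 17
  Cl: 1
  O: 1
  S: 1
Molecular formula: C8H17ClOS.
Molar mass = 196.733 g/mol.
Mass from Cl: 1 × 35.45 = 35.450 g/mol.
%Cl = 35.450 / 196.733 × 100 = 18.02%.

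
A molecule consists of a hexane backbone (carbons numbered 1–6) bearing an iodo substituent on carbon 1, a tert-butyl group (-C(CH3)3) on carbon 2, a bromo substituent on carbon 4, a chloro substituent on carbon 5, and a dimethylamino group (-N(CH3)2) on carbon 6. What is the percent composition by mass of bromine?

18.82%

Atom tally by fragment:
  ICH2 → C:1 H:2 I:1
  CH(C(CH3)3) → C:5 H:10
  CH2 → C:1 H:2
  CH(Br) → C:1 H:1 Br:1
  CH(Cl) → C:1 H:1 Cl:1
  CH2N(CH3)2 → C:3 H:8 N:1
Element totals:
  C: 12
  H: 24
  Br: 1
  Cl: 1
  I: 1
  N: 1
Molecular formula: C12H24BrClIN.
Molar mass = 424.589 g/mol.
Mass from Br: 1 × 79.904 = 79.904 g/mol.
%Br = 79.904 / 424.589 × 100 = 18.82%.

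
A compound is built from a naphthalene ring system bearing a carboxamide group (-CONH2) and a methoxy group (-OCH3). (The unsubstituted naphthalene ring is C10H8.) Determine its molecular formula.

C12H11NO2

Atom tally by fragment:
  naphthalene ring system core → C:10 H:8
  (− 2 ring H displaced by substituents)
  + CONH2 → C:1 H:2 O:1 N:1
  + OCH3 → C:1 H:3 O:1
Element totals:
  C: 12
  H: 11
  N: 1
  O: 2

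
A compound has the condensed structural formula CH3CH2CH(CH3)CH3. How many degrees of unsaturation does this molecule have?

0

Atom tally by fragment:
  CH3 → C:1 H:3
  CH2 → C:1 H:2
  CH(CH3) → C:2 H:4
  CH3 → C:1 H:3
Element totals:
  C: 5
  H: 12
Molecular formula: C5H12.
DoU = (2C + 2 + N − H − X) / 2 = (2·5 + 2 + 0 − 12 − 0) / 2 = 0.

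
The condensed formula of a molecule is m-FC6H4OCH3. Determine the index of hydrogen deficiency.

Element totals:
  C: 7
  H: 7
  F: 1
  O: 1
Molecular formula: C7H7FO.
DoU = (2C + 2 + N − H − X) / 2 = (2·7 + 2 + 0 − 7 − 1) / 2 = 4.

4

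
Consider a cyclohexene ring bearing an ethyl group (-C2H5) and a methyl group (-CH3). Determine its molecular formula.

C9H16

Atom tally by fragment:
  cyclohexene ring core → C:6 H:10
  (− 2 ring H displaced by substituents)
  + C2H5 → C:2 H:5
  + CH3 → C:1 H:3
Element totals:
  C: 9
  H: 16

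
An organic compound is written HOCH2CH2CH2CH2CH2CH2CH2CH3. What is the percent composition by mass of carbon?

Element totals:
  C: 8
  H: 18
  O: 1
Molecular formula: C8H18O.
Molar mass = 130.231 g/mol.
Mass from C: 8 × 12.011 = 96.088 g/mol.
%C = 96.088 / 130.231 × 100 = 73.78%.

73.78%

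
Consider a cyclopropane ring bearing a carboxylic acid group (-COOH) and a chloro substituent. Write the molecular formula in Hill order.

Atom tally by fragment:
  cyclopropane ring core → C:3 H:6
  (− 2 ring H displaced by substituents)
  + COOH → C:1 H:1 O:2
  + Cl → Cl:1
Element totals:
  C: 4
  H: 5
  Cl: 1
  O: 2

C4H5ClO2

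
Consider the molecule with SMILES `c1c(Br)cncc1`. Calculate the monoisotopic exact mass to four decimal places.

156.9527

Atom tally by fragment:
  pyridine ring core → C:5 H:5 N:1
  (− 1 ring H displaced by substituents)
  + Br → Br:1
Element totals:
  C: 5
  H: 4
  Br: 1
  N: 1
Molecular formula: C5H4BrN.
  M = 5(12.0) + 4(1.007825) + 78.918338 + 14.003074
    = 60.000000 + 4.031300 + 78.918338 + 14.003074 = 156.952712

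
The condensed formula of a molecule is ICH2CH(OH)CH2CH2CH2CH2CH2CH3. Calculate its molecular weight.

256.13 g/mol

Atom tally by fragment:
  ICH2 → C:1 H:2 I:1
  CH(OH) → C:1 H:2 O:1
  CH2 → C:1 H:2
  CH2 → C:1 H:2
  CH2 → C:1 H:2
  CH2 → C:1 H:2
  CH2 → C:1 H:2
  CH3 → C:1 H:3
Element totals:
  C: 8
  H: 17
  I: 1
  O: 1
Molecular formula: C8H17IO.
  M = 8(12.011) + 17(1.008) + 126.904 + 15.999
    = 96.088 + 17.136 + 126.904 + 15.999 = 256.127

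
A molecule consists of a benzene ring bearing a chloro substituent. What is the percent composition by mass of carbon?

64.03%

Atom tally by fragment:
  benzene ring core → C:6 H:6
  (− 1 ring H displaced by substituents)
  + Cl → Cl:1
Element totals:
  C: 6
  H: 5
  Cl: 1
Molecular formula: C6H5Cl.
Molar mass = 112.556 g/mol.
Mass from C: 6 × 12.011 = 72.066 g/mol.
%C = 72.066 / 112.556 × 100 = 64.03%.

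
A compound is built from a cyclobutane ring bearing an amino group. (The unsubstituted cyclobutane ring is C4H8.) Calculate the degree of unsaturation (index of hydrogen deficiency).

Atom tally by fragment:
  cyclobutane ring core → C:4 H:8
  (− 1 ring H displaced by substituents)
  + NH2 → N:1 H:2
Element totals:
  C: 4
  H: 9
  N: 1
Molecular formula: C4H9N.
DoU = (2C + 2 + N − H − X) / 2 = (2·4 + 2 + 1 − 9 − 0) / 2 = 1.

1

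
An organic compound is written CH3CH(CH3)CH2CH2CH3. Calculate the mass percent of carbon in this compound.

83.62%

Element totals:
  C: 6
  H: 14
Molecular formula: C6H14.
Molar mass = 86.178 g/mol.
Mass from C: 6 × 12.011 = 72.066 g/mol.
%C = 72.066 / 86.178 × 100 = 83.62%.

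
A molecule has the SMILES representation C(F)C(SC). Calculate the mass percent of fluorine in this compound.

20.18%

Atom tally by fragment:
  FCH2 → C:1 H:2 F:1
  CH2SCH3 → C:2 H:5 S:1
Element totals:
  C: 3
  H: 7
  F: 1
  S: 1
Molecular formula: C3H7FS.
Molar mass = 94.147 g/mol.
Mass from F: 1 × 18.998 = 18.998 g/mol.
%F = 18.998 / 94.147 × 100 = 20.18%.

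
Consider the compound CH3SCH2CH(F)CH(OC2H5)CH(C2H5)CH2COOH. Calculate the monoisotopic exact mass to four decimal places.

Atom tally by fragment:
  CH3SCH2 → C:2 H:5 S:1
  CH(F) → C:1 H:1 F:1
  CH(OC2H5) → C:3 H:6 O:1
  CH(C2H5) → C:3 H:6
  CH2COOH → C:2 H:3 O:2
Element totals:
  C: 11
  H: 21
  F: 1
  O: 3
  S: 1
Molecular formula: C11H21FO3S.
  M = 11(12.0) + 21(1.007825) + 18.998403 + 3(15.994915) + 31.972071
    = 132.000000 + 21.164325 + 18.998403 + 47.984745 + 31.972071 = 252.119544

252.1195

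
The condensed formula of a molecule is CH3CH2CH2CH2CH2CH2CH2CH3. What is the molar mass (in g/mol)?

114.23 g/mol

Element totals:
  C: 8
  H: 18
Molecular formula: C8H18.
  M = 8(12.011) + 18(1.008)
    = 96.088 + 18.144 = 114.232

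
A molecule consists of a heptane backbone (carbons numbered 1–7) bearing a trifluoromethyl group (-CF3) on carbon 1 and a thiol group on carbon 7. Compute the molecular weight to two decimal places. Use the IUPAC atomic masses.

200.26 g/mol

Atom tally by fragment:
  F3CCH2 → C:2 H:2 F:3
  CH2 → C:1 H:2
  CH2 → C:1 H:2
  CH2 → C:1 H:2
  CH2 → C:1 H:2
  CH2 → C:1 H:2
  CH2SH → C:1 H:3 S:1
Element totals:
  C: 8
  H: 15
  F: 3
  S: 1
Molecular formula: C8H15F3S.
  M = 8(12.011) + 15(1.008) + 3(18.998) + 32.06
    = 96.088 + 15.120 + 56.994 + 32.060 = 200.262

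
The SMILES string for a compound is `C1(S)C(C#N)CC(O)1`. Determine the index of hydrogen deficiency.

3

Atom tally by fragment:
  cyclobutane ring core → C:4 H:8
  (− 3 ring H displaced by substituents)
  + SH → S:1 H:1
  + CN → C:1 N:1
  + OH → O:1 H:1
Element totals:
  C: 5
  H: 7
  N: 1
  O: 1
  S: 1
Molecular formula: C5H7NOS.
DoU = (2C + 2 + N − H − X) / 2 = (2·5 + 2 + 1 − 7 − 0) / 2 = 3.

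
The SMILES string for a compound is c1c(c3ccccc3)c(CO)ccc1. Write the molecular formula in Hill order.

Atom tally by fragment:
  benzene ring core → C:6 H:6
  (− 2 ring H displaced by substituents)
  + C6H5 → C:6 H:5
  + CH2OH → C:1 H:3 O:1
Element totals:
  C: 13
  H: 12
  O: 1

C13H12O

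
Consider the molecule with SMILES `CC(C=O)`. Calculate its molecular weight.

Atom tally by fragment:
  CH3 → C:1 H:3
  CH2CHO → C:2 H:3 O:1
Element totals:
  C: 3
  H: 6
  O: 1
Molecular formula: C3H6O.
  M = 3(12.011) + 6(1.008) + 15.999
    = 36.033 + 6.048 + 15.999 = 58.080

58.08 g/mol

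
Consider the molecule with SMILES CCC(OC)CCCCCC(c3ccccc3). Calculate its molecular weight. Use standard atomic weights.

234.38 g/mol

Atom tally by fragment:
  CH3 → C:1 H:3
  CH2 → C:1 H:2
  CH(OCH3) → C:2 H:4 O:1
  CH2 → C:1 H:2
  CH2 → C:1 H:2
  CH2 → C:1 H:2
  CH2 → C:1 H:2
  CH2 → C:1 H:2
  CH2C6H5 → C:7 H:7
Element totals:
  C: 16
  H: 26
  O: 1
Molecular formula: C16H26O.
  M = 16(12.011) + 26(1.008) + 15.999
    = 192.176 + 26.208 + 15.999 = 234.383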